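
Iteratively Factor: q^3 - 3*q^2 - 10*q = (q - 5)*(q^2 + 2*q) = q*(q - 5)*(q + 2)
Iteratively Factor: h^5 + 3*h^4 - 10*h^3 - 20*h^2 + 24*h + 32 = (h - 2)*(h^4 + 5*h^3 - 20*h - 16) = (h - 2)^2*(h^3 + 7*h^2 + 14*h + 8) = (h - 2)^2*(h + 4)*(h^2 + 3*h + 2) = (h - 2)^2*(h + 2)*(h + 4)*(h + 1)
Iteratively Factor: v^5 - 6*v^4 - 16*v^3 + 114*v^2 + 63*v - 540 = (v - 4)*(v^4 - 2*v^3 - 24*v^2 + 18*v + 135) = (v - 4)*(v - 3)*(v^3 + v^2 - 21*v - 45) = (v - 4)*(v - 3)*(v + 3)*(v^2 - 2*v - 15) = (v - 5)*(v - 4)*(v - 3)*(v + 3)*(v + 3)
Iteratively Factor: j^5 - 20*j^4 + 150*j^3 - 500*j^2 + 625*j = (j - 5)*(j^4 - 15*j^3 + 75*j^2 - 125*j) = (j - 5)^2*(j^3 - 10*j^2 + 25*j) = j*(j - 5)^2*(j^2 - 10*j + 25) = j*(j - 5)^3*(j - 5)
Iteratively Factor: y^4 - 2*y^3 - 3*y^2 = (y + 1)*(y^3 - 3*y^2) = (y - 3)*(y + 1)*(y^2) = y*(y - 3)*(y + 1)*(y)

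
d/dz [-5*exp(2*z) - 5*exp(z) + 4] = (-10*exp(z) - 5)*exp(z)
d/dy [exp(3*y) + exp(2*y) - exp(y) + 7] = (3*exp(2*y) + 2*exp(y) - 1)*exp(y)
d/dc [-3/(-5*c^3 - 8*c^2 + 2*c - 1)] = 3*(-15*c^2 - 16*c + 2)/(5*c^3 + 8*c^2 - 2*c + 1)^2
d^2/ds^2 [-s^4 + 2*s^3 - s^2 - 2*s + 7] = -12*s^2 + 12*s - 2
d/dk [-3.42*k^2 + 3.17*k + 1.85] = 3.17 - 6.84*k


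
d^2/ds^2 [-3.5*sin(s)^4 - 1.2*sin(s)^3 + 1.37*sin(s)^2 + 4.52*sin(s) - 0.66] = 56.0*sin(s)^4 + 10.8*sin(s)^3 - 47.48*sin(s)^2 - 11.72*sin(s) + 2.74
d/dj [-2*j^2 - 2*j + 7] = -4*j - 2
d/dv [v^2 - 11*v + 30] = 2*v - 11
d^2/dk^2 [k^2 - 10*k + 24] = 2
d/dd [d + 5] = 1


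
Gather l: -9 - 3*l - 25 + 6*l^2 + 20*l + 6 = 6*l^2 + 17*l - 28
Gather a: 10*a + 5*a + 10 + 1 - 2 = 15*a + 9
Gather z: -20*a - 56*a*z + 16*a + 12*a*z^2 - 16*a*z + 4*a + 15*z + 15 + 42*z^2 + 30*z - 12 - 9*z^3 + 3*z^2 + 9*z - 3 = -9*z^3 + z^2*(12*a + 45) + z*(54 - 72*a)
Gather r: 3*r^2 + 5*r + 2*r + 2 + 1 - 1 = 3*r^2 + 7*r + 2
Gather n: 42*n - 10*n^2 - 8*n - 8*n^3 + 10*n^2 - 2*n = -8*n^3 + 32*n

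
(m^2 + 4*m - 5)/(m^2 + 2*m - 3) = (m + 5)/(m + 3)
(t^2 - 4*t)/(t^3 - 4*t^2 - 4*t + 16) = t/(t^2 - 4)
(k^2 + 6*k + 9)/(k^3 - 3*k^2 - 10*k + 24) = (k + 3)/(k^2 - 6*k + 8)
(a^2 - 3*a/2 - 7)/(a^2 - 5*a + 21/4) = 2*(a + 2)/(2*a - 3)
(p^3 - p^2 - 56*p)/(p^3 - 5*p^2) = (p^2 - p - 56)/(p*(p - 5))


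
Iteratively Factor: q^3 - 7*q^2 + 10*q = (q - 5)*(q^2 - 2*q) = (q - 5)*(q - 2)*(q)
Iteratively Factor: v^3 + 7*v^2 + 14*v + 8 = (v + 1)*(v^2 + 6*v + 8) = (v + 1)*(v + 2)*(v + 4)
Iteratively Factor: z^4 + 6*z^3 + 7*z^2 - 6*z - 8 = (z + 2)*(z^3 + 4*z^2 - z - 4) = (z - 1)*(z + 2)*(z^2 + 5*z + 4) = (z - 1)*(z + 1)*(z + 2)*(z + 4)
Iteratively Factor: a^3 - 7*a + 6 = (a - 1)*(a^2 + a - 6) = (a - 2)*(a - 1)*(a + 3)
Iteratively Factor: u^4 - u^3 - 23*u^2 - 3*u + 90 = (u + 3)*(u^3 - 4*u^2 - 11*u + 30) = (u + 3)^2*(u^2 - 7*u + 10) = (u - 5)*(u + 3)^2*(u - 2)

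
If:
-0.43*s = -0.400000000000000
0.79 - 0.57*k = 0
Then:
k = 1.39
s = 0.93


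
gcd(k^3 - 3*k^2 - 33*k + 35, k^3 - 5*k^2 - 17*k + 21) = k^2 - 8*k + 7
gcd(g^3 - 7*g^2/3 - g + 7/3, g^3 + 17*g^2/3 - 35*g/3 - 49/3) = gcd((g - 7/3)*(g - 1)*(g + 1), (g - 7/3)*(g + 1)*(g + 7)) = g^2 - 4*g/3 - 7/3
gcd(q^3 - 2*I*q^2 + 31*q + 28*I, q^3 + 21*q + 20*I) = q^2 + 5*I*q - 4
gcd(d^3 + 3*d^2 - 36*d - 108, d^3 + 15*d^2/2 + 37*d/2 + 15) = d + 3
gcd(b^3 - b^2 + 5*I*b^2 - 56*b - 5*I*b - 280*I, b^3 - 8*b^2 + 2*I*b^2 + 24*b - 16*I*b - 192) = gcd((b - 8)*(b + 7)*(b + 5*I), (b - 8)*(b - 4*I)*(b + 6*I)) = b - 8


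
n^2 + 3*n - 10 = (n - 2)*(n + 5)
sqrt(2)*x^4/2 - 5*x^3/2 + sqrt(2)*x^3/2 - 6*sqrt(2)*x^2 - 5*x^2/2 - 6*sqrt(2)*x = x*(x - 4*sqrt(2))*(x + 3*sqrt(2)/2)*(sqrt(2)*x/2 + sqrt(2)/2)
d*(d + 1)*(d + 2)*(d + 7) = d^4 + 10*d^3 + 23*d^2 + 14*d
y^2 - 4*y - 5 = (y - 5)*(y + 1)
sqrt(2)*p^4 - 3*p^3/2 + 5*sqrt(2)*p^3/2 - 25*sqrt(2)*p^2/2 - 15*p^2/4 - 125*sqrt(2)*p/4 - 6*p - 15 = (p + 5/2)*(p - 3*sqrt(2))*(p + 2*sqrt(2))*(sqrt(2)*p + 1/2)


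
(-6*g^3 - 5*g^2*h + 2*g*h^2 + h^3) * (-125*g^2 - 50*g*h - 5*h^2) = 750*g^5 + 925*g^4*h + 30*g^3*h^2 - 200*g^2*h^3 - 60*g*h^4 - 5*h^5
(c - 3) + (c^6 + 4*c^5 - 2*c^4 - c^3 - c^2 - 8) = c^6 + 4*c^5 - 2*c^4 - c^3 - c^2 + c - 11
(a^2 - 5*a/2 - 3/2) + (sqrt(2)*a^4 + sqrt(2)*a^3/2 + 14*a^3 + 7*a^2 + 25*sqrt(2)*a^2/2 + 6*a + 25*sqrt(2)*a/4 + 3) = sqrt(2)*a^4 + sqrt(2)*a^3/2 + 14*a^3 + 8*a^2 + 25*sqrt(2)*a^2/2 + 7*a/2 + 25*sqrt(2)*a/4 + 3/2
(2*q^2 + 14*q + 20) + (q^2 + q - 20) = 3*q^2 + 15*q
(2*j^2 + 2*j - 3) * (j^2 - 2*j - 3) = 2*j^4 - 2*j^3 - 13*j^2 + 9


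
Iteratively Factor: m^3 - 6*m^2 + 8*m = (m - 2)*(m^2 - 4*m) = m*(m - 2)*(m - 4)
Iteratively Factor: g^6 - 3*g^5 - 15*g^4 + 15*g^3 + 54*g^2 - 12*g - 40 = (g - 5)*(g^5 + 2*g^4 - 5*g^3 - 10*g^2 + 4*g + 8) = (g - 5)*(g + 2)*(g^4 - 5*g^2 + 4) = (g - 5)*(g - 1)*(g + 2)*(g^3 + g^2 - 4*g - 4) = (g - 5)*(g - 1)*(g + 2)^2*(g^2 - g - 2) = (g - 5)*(g - 2)*(g - 1)*(g + 2)^2*(g + 1)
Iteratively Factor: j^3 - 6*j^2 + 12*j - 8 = (j - 2)*(j^2 - 4*j + 4) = (j - 2)^2*(j - 2)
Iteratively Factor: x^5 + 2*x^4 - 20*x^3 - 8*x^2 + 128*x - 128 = (x - 2)*(x^4 + 4*x^3 - 12*x^2 - 32*x + 64) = (x - 2)^2*(x^3 + 6*x^2 - 32) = (x - 2)^2*(x + 4)*(x^2 + 2*x - 8) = (x - 2)^3*(x + 4)*(x + 4)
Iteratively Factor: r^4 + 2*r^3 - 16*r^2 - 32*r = (r)*(r^3 + 2*r^2 - 16*r - 32) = r*(r + 2)*(r^2 - 16) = r*(r - 4)*(r + 2)*(r + 4)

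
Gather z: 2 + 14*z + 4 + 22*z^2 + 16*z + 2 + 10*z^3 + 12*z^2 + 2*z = 10*z^3 + 34*z^2 + 32*z + 8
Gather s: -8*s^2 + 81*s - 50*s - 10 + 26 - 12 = -8*s^2 + 31*s + 4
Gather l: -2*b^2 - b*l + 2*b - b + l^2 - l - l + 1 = -2*b^2 + b + l^2 + l*(-b - 2) + 1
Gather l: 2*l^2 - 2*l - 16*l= 2*l^2 - 18*l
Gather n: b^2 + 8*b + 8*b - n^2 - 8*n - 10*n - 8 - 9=b^2 + 16*b - n^2 - 18*n - 17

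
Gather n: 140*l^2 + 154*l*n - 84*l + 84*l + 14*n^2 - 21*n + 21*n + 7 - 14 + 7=140*l^2 + 154*l*n + 14*n^2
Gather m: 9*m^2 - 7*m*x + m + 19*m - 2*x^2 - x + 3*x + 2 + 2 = 9*m^2 + m*(20 - 7*x) - 2*x^2 + 2*x + 4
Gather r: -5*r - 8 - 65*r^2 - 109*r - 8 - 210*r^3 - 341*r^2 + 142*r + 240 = -210*r^3 - 406*r^2 + 28*r + 224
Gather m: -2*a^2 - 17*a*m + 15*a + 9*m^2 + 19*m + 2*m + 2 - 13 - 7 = -2*a^2 + 15*a + 9*m^2 + m*(21 - 17*a) - 18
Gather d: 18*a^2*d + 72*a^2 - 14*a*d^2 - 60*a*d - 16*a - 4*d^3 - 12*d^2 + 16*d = 72*a^2 - 16*a - 4*d^3 + d^2*(-14*a - 12) + d*(18*a^2 - 60*a + 16)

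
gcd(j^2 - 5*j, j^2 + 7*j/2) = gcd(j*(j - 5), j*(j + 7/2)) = j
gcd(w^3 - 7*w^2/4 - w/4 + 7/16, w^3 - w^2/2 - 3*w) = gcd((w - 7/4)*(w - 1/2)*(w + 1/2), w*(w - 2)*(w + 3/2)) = 1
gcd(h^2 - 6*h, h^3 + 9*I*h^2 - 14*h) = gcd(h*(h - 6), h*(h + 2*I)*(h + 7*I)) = h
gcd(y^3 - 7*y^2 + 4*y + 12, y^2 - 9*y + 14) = y - 2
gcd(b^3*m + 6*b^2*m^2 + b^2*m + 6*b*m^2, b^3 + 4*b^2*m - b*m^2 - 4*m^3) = 1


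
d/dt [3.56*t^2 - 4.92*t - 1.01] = 7.12*t - 4.92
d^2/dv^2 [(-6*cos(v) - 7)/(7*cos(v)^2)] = (-15*cos(v) + 28*cos(2*v) + 3*cos(3*v) - 56)/(14*cos(v)^4)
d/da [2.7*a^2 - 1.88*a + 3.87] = 5.4*a - 1.88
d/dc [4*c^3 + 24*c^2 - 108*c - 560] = 12*c^2 + 48*c - 108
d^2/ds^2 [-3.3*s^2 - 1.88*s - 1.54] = -6.60000000000000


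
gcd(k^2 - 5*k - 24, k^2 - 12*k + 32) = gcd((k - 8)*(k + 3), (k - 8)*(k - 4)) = k - 8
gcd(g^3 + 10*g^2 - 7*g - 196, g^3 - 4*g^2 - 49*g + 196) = g^2 + 3*g - 28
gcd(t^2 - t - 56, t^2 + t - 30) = 1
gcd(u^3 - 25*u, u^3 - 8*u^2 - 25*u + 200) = u^2 - 25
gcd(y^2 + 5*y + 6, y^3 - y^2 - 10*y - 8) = y + 2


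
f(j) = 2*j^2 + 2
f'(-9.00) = -36.00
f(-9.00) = 164.00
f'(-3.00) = -12.00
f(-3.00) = 20.00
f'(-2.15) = -8.60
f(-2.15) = 11.24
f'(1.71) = 6.84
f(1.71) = 7.85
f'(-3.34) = -13.36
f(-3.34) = 24.31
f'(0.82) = 3.28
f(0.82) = 3.34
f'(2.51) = 10.04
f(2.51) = 14.60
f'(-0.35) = -1.40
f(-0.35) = 2.24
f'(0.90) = 3.60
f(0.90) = 3.62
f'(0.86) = 3.44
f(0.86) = 3.48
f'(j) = 4*j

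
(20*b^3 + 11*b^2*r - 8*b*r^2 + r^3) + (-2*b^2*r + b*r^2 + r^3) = 20*b^3 + 9*b^2*r - 7*b*r^2 + 2*r^3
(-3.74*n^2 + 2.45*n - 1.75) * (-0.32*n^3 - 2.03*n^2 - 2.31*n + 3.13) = 1.1968*n^5 + 6.8082*n^4 + 4.2259*n^3 - 13.8132*n^2 + 11.711*n - 5.4775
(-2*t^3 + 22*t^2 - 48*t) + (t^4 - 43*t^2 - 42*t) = t^4 - 2*t^3 - 21*t^2 - 90*t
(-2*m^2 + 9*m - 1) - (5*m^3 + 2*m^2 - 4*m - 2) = -5*m^3 - 4*m^2 + 13*m + 1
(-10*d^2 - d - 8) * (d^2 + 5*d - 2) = -10*d^4 - 51*d^3 + 7*d^2 - 38*d + 16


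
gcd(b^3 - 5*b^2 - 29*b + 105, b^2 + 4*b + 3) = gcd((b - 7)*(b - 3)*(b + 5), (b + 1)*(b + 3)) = 1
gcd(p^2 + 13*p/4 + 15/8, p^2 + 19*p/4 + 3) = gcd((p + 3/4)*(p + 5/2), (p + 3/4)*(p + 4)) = p + 3/4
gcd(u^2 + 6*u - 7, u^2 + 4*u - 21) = u + 7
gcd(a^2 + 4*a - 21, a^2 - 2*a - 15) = 1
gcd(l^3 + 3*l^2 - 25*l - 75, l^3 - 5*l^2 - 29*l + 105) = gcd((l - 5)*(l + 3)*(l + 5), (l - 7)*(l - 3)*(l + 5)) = l + 5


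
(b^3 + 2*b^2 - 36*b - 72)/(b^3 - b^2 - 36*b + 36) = (b + 2)/(b - 1)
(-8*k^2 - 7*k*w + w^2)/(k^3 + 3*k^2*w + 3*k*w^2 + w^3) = (-8*k + w)/(k^2 + 2*k*w + w^2)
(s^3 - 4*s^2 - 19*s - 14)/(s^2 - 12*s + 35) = (s^2 + 3*s + 2)/(s - 5)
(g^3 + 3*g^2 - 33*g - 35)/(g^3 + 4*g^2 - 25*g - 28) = (g - 5)/(g - 4)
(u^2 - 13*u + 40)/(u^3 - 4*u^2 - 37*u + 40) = (u - 5)/(u^2 + 4*u - 5)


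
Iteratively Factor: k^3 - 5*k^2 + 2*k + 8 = (k - 2)*(k^2 - 3*k - 4) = (k - 2)*(k + 1)*(k - 4)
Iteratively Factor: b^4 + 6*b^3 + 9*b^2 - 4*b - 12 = (b - 1)*(b^3 + 7*b^2 + 16*b + 12) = (b - 1)*(b + 2)*(b^2 + 5*b + 6) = (b - 1)*(b + 2)^2*(b + 3)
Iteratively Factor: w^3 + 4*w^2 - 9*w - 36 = (w + 4)*(w^2 - 9) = (w - 3)*(w + 4)*(w + 3)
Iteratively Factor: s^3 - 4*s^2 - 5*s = (s + 1)*(s^2 - 5*s) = s*(s + 1)*(s - 5)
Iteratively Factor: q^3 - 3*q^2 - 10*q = (q - 5)*(q^2 + 2*q) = (q - 5)*(q + 2)*(q)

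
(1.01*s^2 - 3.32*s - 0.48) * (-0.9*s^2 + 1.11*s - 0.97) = -0.909*s^4 + 4.1091*s^3 - 4.2329*s^2 + 2.6876*s + 0.4656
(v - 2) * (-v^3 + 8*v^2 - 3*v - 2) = -v^4 + 10*v^3 - 19*v^2 + 4*v + 4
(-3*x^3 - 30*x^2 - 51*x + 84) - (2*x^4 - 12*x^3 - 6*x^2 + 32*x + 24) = -2*x^4 + 9*x^3 - 24*x^2 - 83*x + 60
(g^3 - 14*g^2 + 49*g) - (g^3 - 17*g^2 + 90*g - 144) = 3*g^2 - 41*g + 144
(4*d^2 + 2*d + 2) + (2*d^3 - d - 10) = 2*d^3 + 4*d^2 + d - 8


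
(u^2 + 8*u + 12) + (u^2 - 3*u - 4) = 2*u^2 + 5*u + 8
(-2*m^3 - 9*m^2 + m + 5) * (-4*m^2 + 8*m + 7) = 8*m^5 + 20*m^4 - 90*m^3 - 75*m^2 + 47*m + 35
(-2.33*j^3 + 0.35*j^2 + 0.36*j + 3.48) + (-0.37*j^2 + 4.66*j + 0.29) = -2.33*j^3 - 0.02*j^2 + 5.02*j + 3.77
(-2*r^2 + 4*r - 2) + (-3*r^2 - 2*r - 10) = -5*r^2 + 2*r - 12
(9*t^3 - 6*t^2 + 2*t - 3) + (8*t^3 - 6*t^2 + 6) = 17*t^3 - 12*t^2 + 2*t + 3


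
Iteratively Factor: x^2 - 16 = (x + 4)*(x - 4)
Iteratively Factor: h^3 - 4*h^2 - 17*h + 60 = (h + 4)*(h^2 - 8*h + 15) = (h - 3)*(h + 4)*(h - 5)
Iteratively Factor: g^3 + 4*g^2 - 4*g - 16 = (g + 4)*(g^2 - 4) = (g - 2)*(g + 4)*(g + 2)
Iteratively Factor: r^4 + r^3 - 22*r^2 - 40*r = (r + 4)*(r^3 - 3*r^2 - 10*r) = r*(r + 4)*(r^2 - 3*r - 10) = r*(r - 5)*(r + 4)*(r + 2)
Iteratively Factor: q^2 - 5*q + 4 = (q - 1)*(q - 4)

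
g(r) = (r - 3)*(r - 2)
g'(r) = 2*r - 5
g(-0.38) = 8.04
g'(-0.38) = -5.76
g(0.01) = 5.95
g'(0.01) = -4.98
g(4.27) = 2.88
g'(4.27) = 3.54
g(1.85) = 0.17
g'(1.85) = -1.30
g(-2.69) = 26.69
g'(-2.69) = -10.38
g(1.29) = 1.21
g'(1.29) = -2.42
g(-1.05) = 12.35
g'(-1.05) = -7.10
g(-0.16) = 6.83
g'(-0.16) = -5.32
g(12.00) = 90.00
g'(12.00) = 19.00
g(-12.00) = 210.00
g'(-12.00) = -29.00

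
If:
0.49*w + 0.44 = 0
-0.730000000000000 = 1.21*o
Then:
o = -0.60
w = -0.90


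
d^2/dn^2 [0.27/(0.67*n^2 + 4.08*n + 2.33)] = (-0.242406*n^2 - 1.476144*n + 0.27*(1.34*n + 4.08)*(2.68*n + 8.16) - 0.842994)/(0.67*n^2 + 4.08*n + 2.33)^3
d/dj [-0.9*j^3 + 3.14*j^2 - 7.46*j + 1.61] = -2.7*j^2 + 6.28*j - 7.46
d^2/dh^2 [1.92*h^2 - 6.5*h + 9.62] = 3.84000000000000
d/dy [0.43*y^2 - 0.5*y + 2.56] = 0.86*y - 0.5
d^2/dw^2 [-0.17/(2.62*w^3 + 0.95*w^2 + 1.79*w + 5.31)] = ((2.6724*w + 0.323)*(2.62*w^3 + 0.95*w^2 + 1.79*w + 5.31) - 0.17*(7.86*w^2 + 1.9*w + 1.79)*(15.72*w^2 + 3.8*w + 3.58))/(2.62*w^3 + 0.95*w^2 + 1.79*w + 5.31)^3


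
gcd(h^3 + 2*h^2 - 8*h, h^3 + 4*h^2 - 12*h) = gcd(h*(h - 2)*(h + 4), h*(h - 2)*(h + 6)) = h^2 - 2*h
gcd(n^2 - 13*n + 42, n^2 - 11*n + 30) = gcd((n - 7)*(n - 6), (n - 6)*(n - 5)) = n - 6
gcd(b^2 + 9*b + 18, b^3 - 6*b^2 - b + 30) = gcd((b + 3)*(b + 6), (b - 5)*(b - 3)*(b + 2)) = 1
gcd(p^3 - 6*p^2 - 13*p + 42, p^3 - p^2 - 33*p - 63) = p^2 - 4*p - 21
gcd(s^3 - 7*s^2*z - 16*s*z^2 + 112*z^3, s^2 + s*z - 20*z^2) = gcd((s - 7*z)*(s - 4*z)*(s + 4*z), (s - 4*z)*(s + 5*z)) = -s + 4*z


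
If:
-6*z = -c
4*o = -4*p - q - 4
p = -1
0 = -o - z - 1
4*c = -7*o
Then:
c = 42/17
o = -24/17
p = -1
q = 96/17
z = 7/17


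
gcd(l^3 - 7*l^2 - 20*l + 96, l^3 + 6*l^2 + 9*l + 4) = l + 4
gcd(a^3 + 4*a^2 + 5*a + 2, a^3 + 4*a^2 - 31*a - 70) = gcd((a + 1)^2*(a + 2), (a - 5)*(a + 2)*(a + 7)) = a + 2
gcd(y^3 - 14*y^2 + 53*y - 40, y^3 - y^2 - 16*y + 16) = y - 1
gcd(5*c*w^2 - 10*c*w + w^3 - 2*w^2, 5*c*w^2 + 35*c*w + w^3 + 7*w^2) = 5*c*w + w^2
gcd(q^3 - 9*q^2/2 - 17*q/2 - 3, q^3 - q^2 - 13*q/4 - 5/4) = q^2 + 3*q/2 + 1/2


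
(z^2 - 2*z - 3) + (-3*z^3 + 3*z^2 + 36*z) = -3*z^3 + 4*z^2 + 34*z - 3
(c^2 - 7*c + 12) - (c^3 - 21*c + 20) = -c^3 + c^2 + 14*c - 8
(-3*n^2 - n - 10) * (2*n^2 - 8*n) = -6*n^4 + 22*n^3 - 12*n^2 + 80*n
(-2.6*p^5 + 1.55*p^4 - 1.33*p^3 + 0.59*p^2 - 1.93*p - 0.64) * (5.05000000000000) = -13.13*p^5 + 7.8275*p^4 - 6.7165*p^3 + 2.9795*p^2 - 9.7465*p - 3.232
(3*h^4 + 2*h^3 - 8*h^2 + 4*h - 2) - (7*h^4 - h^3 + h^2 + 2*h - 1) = -4*h^4 + 3*h^3 - 9*h^2 + 2*h - 1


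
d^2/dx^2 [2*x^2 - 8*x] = 4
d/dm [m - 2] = 1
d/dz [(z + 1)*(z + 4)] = 2*z + 5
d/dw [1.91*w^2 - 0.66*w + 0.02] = 3.82*w - 0.66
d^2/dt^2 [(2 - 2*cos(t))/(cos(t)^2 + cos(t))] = 2*(-2*(cos(t) - 1)*(2*cos(t) + 1)^2*sin(t)^2 + (cos(t) + 1)^2*cos(t)^3 + (cos(t) + 1)*(2*cos(t) + cos(2*t) - 4*cos(3*t) + 1)*cos(t)/2)/((cos(t) + 1)^3*cos(t)^3)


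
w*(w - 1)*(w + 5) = w^3 + 4*w^2 - 5*w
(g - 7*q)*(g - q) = g^2 - 8*g*q + 7*q^2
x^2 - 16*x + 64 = (x - 8)^2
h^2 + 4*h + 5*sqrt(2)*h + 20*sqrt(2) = (h + 4)*(h + 5*sqrt(2))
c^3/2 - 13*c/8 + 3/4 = (c/2 + 1)*(c - 3/2)*(c - 1/2)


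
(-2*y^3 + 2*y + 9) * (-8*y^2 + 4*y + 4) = 16*y^5 - 8*y^4 - 24*y^3 - 64*y^2 + 44*y + 36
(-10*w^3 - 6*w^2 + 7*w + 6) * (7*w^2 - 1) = -70*w^5 - 42*w^4 + 59*w^3 + 48*w^2 - 7*w - 6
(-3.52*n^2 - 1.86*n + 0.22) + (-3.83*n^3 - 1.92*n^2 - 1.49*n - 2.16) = -3.83*n^3 - 5.44*n^2 - 3.35*n - 1.94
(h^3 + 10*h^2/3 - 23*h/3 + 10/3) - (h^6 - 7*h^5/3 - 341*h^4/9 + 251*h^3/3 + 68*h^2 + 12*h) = -h^6 + 7*h^5/3 + 341*h^4/9 - 248*h^3/3 - 194*h^2/3 - 59*h/3 + 10/3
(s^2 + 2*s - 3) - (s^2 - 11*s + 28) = 13*s - 31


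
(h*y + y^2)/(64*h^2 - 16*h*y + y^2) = y*(h + y)/(64*h^2 - 16*h*y + y^2)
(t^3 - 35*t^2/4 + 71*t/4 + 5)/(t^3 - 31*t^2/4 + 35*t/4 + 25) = (4*t + 1)/(4*t + 5)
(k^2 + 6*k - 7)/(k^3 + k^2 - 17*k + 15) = (k + 7)/(k^2 + 2*k - 15)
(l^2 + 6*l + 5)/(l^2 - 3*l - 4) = (l + 5)/(l - 4)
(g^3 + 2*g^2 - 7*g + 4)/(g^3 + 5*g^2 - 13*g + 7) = (g + 4)/(g + 7)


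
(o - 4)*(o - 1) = o^2 - 5*o + 4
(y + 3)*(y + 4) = y^2 + 7*y + 12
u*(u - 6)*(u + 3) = u^3 - 3*u^2 - 18*u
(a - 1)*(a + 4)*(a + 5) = a^3 + 8*a^2 + 11*a - 20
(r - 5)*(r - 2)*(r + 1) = r^3 - 6*r^2 + 3*r + 10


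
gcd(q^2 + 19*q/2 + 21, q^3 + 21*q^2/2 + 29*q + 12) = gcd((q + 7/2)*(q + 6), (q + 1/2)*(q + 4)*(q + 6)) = q + 6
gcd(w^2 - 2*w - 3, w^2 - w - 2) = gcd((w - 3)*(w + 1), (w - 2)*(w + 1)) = w + 1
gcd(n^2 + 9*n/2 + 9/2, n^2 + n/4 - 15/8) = n + 3/2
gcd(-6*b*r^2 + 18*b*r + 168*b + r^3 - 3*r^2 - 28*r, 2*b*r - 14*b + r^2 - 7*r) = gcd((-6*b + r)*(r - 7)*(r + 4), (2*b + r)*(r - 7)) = r - 7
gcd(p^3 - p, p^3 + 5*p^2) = p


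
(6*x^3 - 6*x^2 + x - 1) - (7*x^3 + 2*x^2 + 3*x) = -x^3 - 8*x^2 - 2*x - 1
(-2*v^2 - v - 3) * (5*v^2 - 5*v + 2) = -10*v^4 + 5*v^3 - 14*v^2 + 13*v - 6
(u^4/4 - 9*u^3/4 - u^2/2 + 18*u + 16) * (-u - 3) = -u^5/4 + 3*u^4/2 + 29*u^3/4 - 33*u^2/2 - 70*u - 48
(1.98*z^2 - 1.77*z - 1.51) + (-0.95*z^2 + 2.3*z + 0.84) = 1.03*z^2 + 0.53*z - 0.67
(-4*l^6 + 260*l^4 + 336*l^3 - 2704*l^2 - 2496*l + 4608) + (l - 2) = -4*l^6 + 260*l^4 + 336*l^3 - 2704*l^2 - 2495*l + 4606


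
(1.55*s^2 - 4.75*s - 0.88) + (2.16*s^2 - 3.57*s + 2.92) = 3.71*s^2 - 8.32*s + 2.04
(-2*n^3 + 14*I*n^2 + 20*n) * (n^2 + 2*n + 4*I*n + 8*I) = -2*n^5 - 4*n^4 + 6*I*n^4 - 36*n^3 + 12*I*n^3 - 72*n^2 + 80*I*n^2 + 160*I*n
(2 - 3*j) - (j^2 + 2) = -j^2 - 3*j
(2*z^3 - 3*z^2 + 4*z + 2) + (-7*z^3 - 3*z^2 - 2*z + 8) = -5*z^3 - 6*z^2 + 2*z + 10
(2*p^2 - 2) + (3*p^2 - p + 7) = 5*p^2 - p + 5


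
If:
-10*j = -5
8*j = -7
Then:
No Solution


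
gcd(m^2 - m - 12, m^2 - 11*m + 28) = m - 4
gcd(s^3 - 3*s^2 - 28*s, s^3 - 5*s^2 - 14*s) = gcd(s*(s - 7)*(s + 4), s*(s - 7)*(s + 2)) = s^2 - 7*s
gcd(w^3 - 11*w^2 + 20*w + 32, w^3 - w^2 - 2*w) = w + 1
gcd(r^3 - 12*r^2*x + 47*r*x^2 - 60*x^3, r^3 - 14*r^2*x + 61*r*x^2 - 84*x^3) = r^2 - 7*r*x + 12*x^2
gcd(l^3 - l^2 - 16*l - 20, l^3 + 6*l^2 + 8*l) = l + 2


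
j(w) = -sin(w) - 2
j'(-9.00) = 0.91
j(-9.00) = -1.59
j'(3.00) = 0.99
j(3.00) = -2.14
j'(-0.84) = -0.67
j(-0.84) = -1.26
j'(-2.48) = 0.79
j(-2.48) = -1.39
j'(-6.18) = -0.99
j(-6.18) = -2.10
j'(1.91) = 0.33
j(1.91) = -2.94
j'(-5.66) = -0.81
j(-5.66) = -2.58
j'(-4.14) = 0.54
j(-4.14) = -2.84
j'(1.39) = -0.18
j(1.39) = -2.98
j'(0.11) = -0.99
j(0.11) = -2.11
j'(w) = -cos(w)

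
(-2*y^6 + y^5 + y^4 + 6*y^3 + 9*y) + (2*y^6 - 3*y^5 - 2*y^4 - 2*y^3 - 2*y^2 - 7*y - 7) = -2*y^5 - y^4 + 4*y^3 - 2*y^2 + 2*y - 7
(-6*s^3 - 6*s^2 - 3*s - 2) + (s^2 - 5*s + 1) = -6*s^3 - 5*s^2 - 8*s - 1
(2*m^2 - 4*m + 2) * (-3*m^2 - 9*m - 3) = -6*m^4 - 6*m^3 + 24*m^2 - 6*m - 6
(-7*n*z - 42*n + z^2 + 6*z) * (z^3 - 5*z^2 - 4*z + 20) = -7*n*z^4 - 7*n*z^3 + 238*n*z^2 + 28*n*z - 840*n + z^5 + z^4 - 34*z^3 - 4*z^2 + 120*z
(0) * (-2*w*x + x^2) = 0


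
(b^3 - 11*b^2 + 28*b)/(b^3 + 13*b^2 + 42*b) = (b^2 - 11*b + 28)/(b^2 + 13*b + 42)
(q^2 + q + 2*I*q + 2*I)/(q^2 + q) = (q + 2*I)/q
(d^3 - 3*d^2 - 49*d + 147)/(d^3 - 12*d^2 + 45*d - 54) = (d^2 - 49)/(d^2 - 9*d + 18)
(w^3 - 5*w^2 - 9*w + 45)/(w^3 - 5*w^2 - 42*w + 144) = (w^2 - 2*w - 15)/(w^2 - 2*w - 48)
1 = 1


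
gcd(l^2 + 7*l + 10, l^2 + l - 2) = l + 2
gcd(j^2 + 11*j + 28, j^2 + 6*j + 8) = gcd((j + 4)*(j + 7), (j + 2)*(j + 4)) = j + 4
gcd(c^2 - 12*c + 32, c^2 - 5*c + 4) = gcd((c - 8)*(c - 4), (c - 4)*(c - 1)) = c - 4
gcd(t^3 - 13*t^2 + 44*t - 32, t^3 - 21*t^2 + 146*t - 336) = t - 8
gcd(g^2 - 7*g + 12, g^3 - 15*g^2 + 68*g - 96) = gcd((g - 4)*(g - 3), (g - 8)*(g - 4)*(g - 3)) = g^2 - 7*g + 12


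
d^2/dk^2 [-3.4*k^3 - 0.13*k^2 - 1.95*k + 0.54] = -20.4*k - 0.26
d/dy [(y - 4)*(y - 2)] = 2*y - 6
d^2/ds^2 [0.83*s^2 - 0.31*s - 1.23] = 1.66000000000000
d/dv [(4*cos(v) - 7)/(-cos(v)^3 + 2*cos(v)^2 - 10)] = (-34*cos(v) + 29*cos(2*v)/2 - 2*cos(3*v) + 109/2)*sin(v)/(cos(v)^3 - 2*cos(v)^2 + 10)^2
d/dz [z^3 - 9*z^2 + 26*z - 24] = 3*z^2 - 18*z + 26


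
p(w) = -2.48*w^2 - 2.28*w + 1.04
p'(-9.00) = 42.36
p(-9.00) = -179.32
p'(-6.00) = 27.48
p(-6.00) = -74.56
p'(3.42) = -19.24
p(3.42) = -35.76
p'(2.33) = -13.84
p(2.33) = -17.74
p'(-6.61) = 30.51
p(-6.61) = -92.25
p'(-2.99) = 12.55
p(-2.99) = -14.31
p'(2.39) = -14.13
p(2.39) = -18.58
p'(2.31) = -13.74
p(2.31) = -17.46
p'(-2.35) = 9.38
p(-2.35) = -7.30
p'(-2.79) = 11.56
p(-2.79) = -11.90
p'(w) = -4.96*w - 2.28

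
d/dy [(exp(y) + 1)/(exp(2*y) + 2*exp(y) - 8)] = (-2*(exp(y) + 1)^2 + exp(2*y) + 2*exp(y) - 8)*exp(y)/(exp(2*y) + 2*exp(y) - 8)^2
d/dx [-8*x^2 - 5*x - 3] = -16*x - 5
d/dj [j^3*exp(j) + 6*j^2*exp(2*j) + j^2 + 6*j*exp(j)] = j^3*exp(j) + 12*j^2*exp(2*j) + 3*j^2*exp(j) + 12*j*exp(2*j) + 6*j*exp(j) + 2*j + 6*exp(j)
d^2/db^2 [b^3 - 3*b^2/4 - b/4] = 6*b - 3/2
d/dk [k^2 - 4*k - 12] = 2*k - 4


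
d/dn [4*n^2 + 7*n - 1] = 8*n + 7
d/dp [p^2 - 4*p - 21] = 2*p - 4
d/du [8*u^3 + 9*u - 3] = 24*u^2 + 9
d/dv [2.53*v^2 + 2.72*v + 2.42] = 5.06*v + 2.72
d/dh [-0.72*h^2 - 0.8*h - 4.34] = -1.44*h - 0.8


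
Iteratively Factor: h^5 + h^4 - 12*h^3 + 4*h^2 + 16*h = (h - 2)*(h^4 + 3*h^3 - 6*h^2 - 8*h) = (h - 2)^2*(h^3 + 5*h^2 + 4*h) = (h - 2)^2*(h + 1)*(h^2 + 4*h) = h*(h - 2)^2*(h + 1)*(h + 4)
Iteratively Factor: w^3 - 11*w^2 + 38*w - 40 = (w - 2)*(w^2 - 9*w + 20) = (w - 5)*(w - 2)*(w - 4)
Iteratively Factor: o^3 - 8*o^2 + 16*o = (o)*(o^2 - 8*o + 16) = o*(o - 4)*(o - 4)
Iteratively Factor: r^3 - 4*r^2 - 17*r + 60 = (r + 4)*(r^2 - 8*r + 15) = (r - 3)*(r + 4)*(r - 5)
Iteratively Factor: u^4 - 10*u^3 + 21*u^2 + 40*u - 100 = (u - 2)*(u^3 - 8*u^2 + 5*u + 50) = (u - 2)*(u + 2)*(u^2 - 10*u + 25) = (u - 5)*(u - 2)*(u + 2)*(u - 5)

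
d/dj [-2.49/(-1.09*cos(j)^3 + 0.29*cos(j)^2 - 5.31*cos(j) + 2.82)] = (8.1423*cos(j)^2 - 1.4442*cos(j) + 13.2219)*sin(j)/(1.09*cos(j)^3 - 0.29*cos(j)^2 + 5.31*cos(j) - 2.82)^2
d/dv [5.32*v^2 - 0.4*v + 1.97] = 10.64*v - 0.4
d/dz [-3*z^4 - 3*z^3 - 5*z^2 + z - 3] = -12*z^3 - 9*z^2 - 10*z + 1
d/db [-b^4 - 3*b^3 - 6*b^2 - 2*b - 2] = -4*b^3 - 9*b^2 - 12*b - 2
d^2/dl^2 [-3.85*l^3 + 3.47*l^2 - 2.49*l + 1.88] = 6.94 - 23.1*l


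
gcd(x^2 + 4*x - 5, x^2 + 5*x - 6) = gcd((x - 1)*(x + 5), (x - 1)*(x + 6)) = x - 1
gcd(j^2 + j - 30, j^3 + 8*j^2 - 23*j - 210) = j^2 + j - 30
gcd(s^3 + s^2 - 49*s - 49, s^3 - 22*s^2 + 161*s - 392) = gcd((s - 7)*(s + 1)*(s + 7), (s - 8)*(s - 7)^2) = s - 7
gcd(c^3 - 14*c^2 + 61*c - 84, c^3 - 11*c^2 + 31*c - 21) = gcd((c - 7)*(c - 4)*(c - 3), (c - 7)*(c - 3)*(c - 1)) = c^2 - 10*c + 21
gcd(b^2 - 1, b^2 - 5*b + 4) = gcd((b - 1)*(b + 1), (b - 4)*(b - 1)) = b - 1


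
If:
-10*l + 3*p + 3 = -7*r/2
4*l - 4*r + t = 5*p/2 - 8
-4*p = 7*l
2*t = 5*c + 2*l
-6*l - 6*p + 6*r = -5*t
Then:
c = -376/195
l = 32/39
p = -56/39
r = 106/39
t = -4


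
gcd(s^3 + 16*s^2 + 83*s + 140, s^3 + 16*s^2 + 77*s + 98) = s + 7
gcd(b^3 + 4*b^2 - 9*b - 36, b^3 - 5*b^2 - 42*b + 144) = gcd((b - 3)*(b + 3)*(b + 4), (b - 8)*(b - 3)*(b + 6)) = b - 3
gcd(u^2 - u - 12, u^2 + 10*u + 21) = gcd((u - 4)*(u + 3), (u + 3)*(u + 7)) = u + 3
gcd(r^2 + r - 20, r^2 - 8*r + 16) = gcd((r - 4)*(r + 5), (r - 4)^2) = r - 4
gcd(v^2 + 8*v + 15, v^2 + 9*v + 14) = 1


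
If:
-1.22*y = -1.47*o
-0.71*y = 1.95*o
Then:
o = 0.00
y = 0.00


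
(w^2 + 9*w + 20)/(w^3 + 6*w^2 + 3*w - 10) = (w + 4)/(w^2 + w - 2)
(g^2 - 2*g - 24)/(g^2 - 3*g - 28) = (g - 6)/(g - 7)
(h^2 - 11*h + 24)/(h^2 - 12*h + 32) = (h - 3)/(h - 4)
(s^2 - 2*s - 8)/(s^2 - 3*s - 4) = (s + 2)/(s + 1)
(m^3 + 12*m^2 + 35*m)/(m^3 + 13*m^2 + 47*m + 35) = m/(m + 1)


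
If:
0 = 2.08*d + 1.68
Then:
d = -0.81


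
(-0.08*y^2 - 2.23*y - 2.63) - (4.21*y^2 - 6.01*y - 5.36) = -4.29*y^2 + 3.78*y + 2.73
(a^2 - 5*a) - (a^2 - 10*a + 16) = 5*a - 16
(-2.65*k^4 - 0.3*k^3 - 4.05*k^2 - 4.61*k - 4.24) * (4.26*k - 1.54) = -11.289*k^5 + 2.803*k^4 - 16.791*k^3 - 13.4016*k^2 - 10.963*k + 6.5296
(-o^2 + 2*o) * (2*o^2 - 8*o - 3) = -2*o^4 + 12*o^3 - 13*o^2 - 6*o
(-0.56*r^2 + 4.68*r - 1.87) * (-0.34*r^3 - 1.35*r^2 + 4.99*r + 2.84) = 0.1904*r^5 - 0.8352*r^4 - 8.4766*r^3 + 24.2873*r^2 + 3.9599*r - 5.3108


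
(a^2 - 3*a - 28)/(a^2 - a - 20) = (a - 7)/(a - 5)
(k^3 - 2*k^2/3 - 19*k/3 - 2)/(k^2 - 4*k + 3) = (3*k^2 + 7*k + 2)/(3*(k - 1))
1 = 1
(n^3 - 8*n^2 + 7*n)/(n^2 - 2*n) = (n^2 - 8*n + 7)/(n - 2)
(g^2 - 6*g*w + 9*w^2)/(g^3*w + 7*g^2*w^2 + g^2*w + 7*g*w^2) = (g^2 - 6*g*w + 9*w^2)/(g*w*(g^2 + 7*g*w + g + 7*w))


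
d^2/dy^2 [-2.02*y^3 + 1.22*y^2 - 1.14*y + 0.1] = 2.44 - 12.12*y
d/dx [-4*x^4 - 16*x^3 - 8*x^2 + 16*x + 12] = -16*x^3 - 48*x^2 - 16*x + 16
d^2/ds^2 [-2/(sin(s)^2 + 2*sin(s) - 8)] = 4*(2*sin(s)^4 + 3*sin(s)^3 + 15*sin(s)^2 + 2*sin(s) - 12)/(sin(s)^2 + 2*sin(s) - 8)^3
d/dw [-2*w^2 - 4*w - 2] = -4*w - 4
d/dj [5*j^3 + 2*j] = 15*j^2 + 2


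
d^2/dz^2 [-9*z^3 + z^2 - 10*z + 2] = 2 - 54*z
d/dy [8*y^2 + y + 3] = 16*y + 1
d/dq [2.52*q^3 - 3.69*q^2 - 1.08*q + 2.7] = 7.56*q^2 - 7.38*q - 1.08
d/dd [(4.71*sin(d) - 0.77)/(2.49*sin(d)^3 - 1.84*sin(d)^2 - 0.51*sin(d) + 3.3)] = (-23.4558*sin(d)^3 + 14.4183*sin(d)^2 - 2.8336*sin(d) + 15.1503)*cos(d)/(6.2001*sin(d)^6 - 9.1632*sin(d)^5 + 0.8458*sin(d)^4 + 18.3108*sin(d)^3 - 11.8839*sin(d)^2 - 3.366*sin(d) + 10.89)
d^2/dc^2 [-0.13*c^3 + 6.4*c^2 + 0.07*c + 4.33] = 12.8 - 0.78*c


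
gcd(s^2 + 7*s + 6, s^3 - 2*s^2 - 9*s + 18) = 1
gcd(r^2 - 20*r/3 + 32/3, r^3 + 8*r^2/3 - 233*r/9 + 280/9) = r - 8/3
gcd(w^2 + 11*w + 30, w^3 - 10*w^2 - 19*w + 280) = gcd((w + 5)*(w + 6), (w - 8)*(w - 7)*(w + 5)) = w + 5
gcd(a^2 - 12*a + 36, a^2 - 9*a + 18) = a - 6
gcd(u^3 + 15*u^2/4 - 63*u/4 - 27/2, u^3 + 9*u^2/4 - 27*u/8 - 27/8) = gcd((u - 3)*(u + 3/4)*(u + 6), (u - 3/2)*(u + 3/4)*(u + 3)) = u + 3/4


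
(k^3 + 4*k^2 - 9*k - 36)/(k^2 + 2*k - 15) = (k^2 + 7*k + 12)/(k + 5)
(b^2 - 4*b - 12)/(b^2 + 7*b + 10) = (b - 6)/(b + 5)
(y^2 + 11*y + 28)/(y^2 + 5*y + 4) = (y + 7)/(y + 1)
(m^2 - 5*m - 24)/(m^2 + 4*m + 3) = (m - 8)/(m + 1)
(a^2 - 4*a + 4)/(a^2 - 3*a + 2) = (a - 2)/(a - 1)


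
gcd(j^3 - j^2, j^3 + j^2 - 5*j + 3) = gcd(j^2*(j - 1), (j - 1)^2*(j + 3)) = j - 1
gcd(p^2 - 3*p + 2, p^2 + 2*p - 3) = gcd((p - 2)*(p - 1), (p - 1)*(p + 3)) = p - 1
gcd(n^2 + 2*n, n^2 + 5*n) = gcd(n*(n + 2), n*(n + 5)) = n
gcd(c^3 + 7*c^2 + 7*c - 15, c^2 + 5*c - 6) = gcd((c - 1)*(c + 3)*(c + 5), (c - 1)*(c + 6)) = c - 1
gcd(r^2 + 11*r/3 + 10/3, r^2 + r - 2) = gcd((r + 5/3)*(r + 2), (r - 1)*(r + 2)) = r + 2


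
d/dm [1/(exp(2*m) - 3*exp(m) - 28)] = (3 - 2*exp(m))*exp(m)/(-exp(2*m) + 3*exp(m) + 28)^2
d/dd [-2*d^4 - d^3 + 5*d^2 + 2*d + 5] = -8*d^3 - 3*d^2 + 10*d + 2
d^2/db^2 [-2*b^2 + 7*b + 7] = -4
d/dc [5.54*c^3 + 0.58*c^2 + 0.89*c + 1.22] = 16.62*c^2 + 1.16*c + 0.89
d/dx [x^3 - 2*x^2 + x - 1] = 3*x^2 - 4*x + 1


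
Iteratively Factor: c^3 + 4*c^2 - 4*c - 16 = (c + 2)*(c^2 + 2*c - 8) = (c - 2)*(c + 2)*(c + 4)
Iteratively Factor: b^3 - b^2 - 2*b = (b - 2)*(b^2 + b) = (b - 2)*(b + 1)*(b)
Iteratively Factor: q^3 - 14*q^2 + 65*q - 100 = (q - 4)*(q^2 - 10*q + 25) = (q - 5)*(q - 4)*(q - 5)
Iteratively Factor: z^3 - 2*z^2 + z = (z - 1)*(z^2 - z) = z*(z - 1)*(z - 1)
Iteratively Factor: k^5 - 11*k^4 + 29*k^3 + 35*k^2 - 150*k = (k + 2)*(k^4 - 13*k^3 + 55*k^2 - 75*k) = (k - 5)*(k + 2)*(k^3 - 8*k^2 + 15*k) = k*(k - 5)*(k + 2)*(k^2 - 8*k + 15) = k*(k - 5)*(k - 3)*(k + 2)*(k - 5)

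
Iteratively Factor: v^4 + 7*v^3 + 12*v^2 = (v + 4)*(v^3 + 3*v^2) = v*(v + 4)*(v^2 + 3*v) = v^2*(v + 4)*(v + 3)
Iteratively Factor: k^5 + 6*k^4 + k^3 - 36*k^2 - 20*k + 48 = (k - 1)*(k^4 + 7*k^3 + 8*k^2 - 28*k - 48) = (k - 1)*(k + 4)*(k^3 + 3*k^2 - 4*k - 12) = (k - 1)*(k + 2)*(k + 4)*(k^2 + k - 6) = (k - 2)*(k - 1)*(k + 2)*(k + 4)*(k + 3)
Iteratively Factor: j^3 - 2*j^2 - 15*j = (j)*(j^2 - 2*j - 15) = j*(j - 5)*(j + 3)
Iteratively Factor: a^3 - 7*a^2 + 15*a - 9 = (a - 1)*(a^2 - 6*a + 9) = (a - 3)*(a - 1)*(a - 3)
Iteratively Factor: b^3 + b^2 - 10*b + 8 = (b + 4)*(b^2 - 3*b + 2) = (b - 2)*(b + 4)*(b - 1)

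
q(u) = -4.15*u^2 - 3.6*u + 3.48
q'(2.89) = -27.59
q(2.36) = -28.13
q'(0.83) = -10.49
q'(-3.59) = 26.20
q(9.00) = -365.07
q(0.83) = -2.37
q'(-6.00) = 46.20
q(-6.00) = -124.32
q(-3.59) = -37.08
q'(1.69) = -17.63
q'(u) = -8.3*u - 3.6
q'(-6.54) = 50.68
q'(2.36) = -23.19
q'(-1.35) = 7.60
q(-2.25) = -9.43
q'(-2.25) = 15.08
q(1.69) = -14.46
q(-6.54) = -150.48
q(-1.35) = 0.78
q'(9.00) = -78.30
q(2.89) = -41.59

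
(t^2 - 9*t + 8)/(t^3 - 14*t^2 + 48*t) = (t - 1)/(t*(t - 6))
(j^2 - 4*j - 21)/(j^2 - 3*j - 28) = (j + 3)/(j + 4)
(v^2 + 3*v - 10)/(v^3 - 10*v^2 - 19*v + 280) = (v - 2)/(v^2 - 15*v + 56)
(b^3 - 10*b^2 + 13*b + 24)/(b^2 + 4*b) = (b^3 - 10*b^2 + 13*b + 24)/(b*(b + 4))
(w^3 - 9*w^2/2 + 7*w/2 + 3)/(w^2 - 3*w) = w - 3/2 - 1/w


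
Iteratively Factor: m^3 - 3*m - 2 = (m + 1)*(m^2 - m - 2) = (m + 1)^2*(m - 2)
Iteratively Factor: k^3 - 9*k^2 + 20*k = (k - 4)*(k^2 - 5*k) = k*(k - 4)*(k - 5)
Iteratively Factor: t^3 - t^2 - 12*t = (t)*(t^2 - t - 12) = t*(t + 3)*(t - 4)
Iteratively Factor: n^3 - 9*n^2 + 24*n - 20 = (n - 2)*(n^2 - 7*n + 10) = (n - 5)*(n - 2)*(n - 2)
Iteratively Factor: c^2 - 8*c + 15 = (c - 3)*(c - 5)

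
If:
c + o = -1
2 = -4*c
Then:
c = -1/2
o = -1/2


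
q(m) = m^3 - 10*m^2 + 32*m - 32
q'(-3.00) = 119.00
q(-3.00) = -245.00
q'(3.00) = -1.00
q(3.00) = 1.00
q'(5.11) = 8.14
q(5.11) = 3.83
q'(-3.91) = 156.06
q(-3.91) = -369.78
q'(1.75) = 6.19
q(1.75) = -1.27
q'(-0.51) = 42.98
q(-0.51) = -51.05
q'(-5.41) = 228.00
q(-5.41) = -656.14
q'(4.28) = 1.36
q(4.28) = 0.18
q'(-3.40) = 134.68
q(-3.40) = -295.70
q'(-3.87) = 154.33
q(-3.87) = -363.57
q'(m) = 3*m^2 - 20*m + 32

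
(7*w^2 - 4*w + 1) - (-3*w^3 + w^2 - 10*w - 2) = 3*w^3 + 6*w^2 + 6*w + 3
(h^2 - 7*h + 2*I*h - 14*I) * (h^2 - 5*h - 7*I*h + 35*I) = h^4 - 12*h^3 - 5*I*h^3 + 49*h^2 + 60*I*h^2 - 168*h - 175*I*h + 490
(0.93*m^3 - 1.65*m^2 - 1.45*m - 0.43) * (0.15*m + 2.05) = 0.1395*m^4 + 1.659*m^3 - 3.6*m^2 - 3.037*m - 0.8815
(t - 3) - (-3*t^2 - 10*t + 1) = 3*t^2 + 11*t - 4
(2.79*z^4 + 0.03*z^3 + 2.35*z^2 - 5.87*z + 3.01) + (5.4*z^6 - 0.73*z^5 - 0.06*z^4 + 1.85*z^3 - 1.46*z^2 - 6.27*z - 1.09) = 5.4*z^6 - 0.73*z^5 + 2.73*z^4 + 1.88*z^3 + 0.89*z^2 - 12.14*z + 1.92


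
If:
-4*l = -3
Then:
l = 3/4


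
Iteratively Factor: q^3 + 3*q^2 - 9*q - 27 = (q + 3)*(q^2 - 9) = (q - 3)*(q + 3)*(q + 3)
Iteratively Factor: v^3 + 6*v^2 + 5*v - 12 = (v + 3)*(v^2 + 3*v - 4) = (v + 3)*(v + 4)*(v - 1)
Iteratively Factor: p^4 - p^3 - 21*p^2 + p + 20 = (p + 4)*(p^3 - 5*p^2 - p + 5) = (p - 5)*(p + 4)*(p^2 - 1) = (p - 5)*(p + 1)*(p + 4)*(p - 1)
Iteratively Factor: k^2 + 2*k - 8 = (k - 2)*(k + 4)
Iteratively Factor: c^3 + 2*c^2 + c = (c + 1)*(c^2 + c) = c*(c + 1)*(c + 1)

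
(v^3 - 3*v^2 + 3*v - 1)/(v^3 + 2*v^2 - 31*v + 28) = (v^2 - 2*v + 1)/(v^2 + 3*v - 28)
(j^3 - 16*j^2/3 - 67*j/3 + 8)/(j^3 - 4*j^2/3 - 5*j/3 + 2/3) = (j^2 - 5*j - 24)/(j^2 - j - 2)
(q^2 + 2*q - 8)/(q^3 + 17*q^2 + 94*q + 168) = (q - 2)/(q^2 + 13*q + 42)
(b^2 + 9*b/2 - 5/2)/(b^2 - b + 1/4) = 2*(b + 5)/(2*b - 1)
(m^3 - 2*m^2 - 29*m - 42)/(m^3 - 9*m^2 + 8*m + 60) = (m^2 - 4*m - 21)/(m^2 - 11*m + 30)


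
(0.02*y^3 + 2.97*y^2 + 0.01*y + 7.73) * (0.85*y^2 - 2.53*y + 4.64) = 0.017*y^5 + 2.4739*y^4 - 7.4128*y^3 + 20.326*y^2 - 19.5105*y + 35.8672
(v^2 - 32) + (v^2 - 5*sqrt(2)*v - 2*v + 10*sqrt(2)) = 2*v^2 - 5*sqrt(2)*v - 2*v - 32 + 10*sqrt(2)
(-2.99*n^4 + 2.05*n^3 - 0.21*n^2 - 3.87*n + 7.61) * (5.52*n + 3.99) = -16.5048*n^5 - 0.614100000000002*n^4 + 7.0203*n^3 - 22.2003*n^2 + 26.5659*n + 30.3639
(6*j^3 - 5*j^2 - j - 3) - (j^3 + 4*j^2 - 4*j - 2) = 5*j^3 - 9*j^2 + 3*j - 1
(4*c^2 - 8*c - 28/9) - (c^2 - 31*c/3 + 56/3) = 3*c^2 + 7*c/3 - 196/9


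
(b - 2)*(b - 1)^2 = b^3 - 4*b^2 + 5*b - 2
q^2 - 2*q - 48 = (q - 8)*(q + 6)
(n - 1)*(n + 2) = n^2 + n - 2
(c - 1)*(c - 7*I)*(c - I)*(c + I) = c^4 - c^3 - 7*I*c^3 + c^2 + 7*I*c^2 - c - 7*I*c + 7*I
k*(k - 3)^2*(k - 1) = k^4 - 7*k^3 + 15*k^2 - 9*k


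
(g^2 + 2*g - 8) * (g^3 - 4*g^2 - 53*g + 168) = g^5 - 2*g^4 - 69*g^3 + 94*g^2 + 760*g - 1344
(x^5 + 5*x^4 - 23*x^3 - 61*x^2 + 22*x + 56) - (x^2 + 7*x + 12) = x^5 + 5*x^4 - 23*x^3 - 62*x^2 + 15*x + 44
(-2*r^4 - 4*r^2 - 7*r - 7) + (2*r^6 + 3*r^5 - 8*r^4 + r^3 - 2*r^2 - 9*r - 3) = 2*r^6 + 3*r^5 - 10*r^4 + r^3 - 6*r^2 - 16*r - 10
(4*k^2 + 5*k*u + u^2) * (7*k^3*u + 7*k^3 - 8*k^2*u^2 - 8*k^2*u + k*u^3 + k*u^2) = 28*k^5*u + 28*k^5 + 3*k^4*u^2 + 3*k^4*u - 29*k^3*u^3 - 29*k^3*u^2 - 3*k^2*u^4 - 3*k^2*u^3 + k*u^5 + k*u^4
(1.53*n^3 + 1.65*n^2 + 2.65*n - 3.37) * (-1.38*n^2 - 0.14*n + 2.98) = -2.1114*n^5 - 2.4912*n^4 + 0.671400000000001*n^3 + 9.1966*n^2 + 8.3688*n - 10.0426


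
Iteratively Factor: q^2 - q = (q)*(q - 1)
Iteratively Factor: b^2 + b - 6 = (b + 3)*(b - 2)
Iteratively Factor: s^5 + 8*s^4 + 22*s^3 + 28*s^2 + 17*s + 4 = (s + 4)*(s^4 + 4*s^3 + 6*s^2 + 4*s + 1) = (s + 1)*(s + 4)*(s^3 + 3*s^2 + 3*s + 1) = (s + 1)^2*(s + 4)*(s^2 + 2*s + 1) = (s + 1)^3*(s + 4)*(s + 1)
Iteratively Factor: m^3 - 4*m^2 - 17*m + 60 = (m - 3)*(m^2 - m - 20) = (m - 5)*(m - 3)*(m + 4)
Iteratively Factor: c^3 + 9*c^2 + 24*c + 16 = (c + 1)*(c^2 + 8*c + 16) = (c + 1)*(c + 4)*(c + 4)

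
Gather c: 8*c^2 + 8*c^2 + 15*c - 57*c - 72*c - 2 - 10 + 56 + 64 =16*c^2 - 114*c + 108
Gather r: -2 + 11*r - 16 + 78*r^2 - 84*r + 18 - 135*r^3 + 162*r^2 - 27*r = -135*r^3 + 240*r^2 - 100*r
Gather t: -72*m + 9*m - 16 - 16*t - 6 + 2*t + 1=-63*m - 14*t - 21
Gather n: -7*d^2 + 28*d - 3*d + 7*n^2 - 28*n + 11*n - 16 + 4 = -7*d^2 + 25*d + 7*n^2 - 17*n - 12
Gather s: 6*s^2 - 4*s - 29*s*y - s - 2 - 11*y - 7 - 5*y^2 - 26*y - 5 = 6*s^2 + s*(-29*y - 5) - 5*y^2 - 37*y - 14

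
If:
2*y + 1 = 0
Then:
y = -1/2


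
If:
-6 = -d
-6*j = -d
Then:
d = 6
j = 1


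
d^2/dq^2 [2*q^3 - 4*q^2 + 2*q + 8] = 12*q - 8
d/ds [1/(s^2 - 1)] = -2*s/(s^2 - 1)^2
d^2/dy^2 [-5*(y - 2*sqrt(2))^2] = -10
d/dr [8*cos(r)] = -8*sin(r)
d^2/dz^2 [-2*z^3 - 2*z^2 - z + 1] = -12*z - 4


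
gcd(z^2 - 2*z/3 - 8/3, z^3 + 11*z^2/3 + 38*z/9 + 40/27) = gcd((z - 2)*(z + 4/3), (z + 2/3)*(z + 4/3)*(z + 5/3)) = z + 4/3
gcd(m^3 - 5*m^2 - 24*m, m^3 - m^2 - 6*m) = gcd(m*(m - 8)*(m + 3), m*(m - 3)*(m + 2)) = m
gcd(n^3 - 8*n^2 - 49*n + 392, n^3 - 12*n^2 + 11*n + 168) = n^2 - 15*n + 56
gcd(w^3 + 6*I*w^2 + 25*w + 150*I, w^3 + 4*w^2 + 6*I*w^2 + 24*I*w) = w + 6*I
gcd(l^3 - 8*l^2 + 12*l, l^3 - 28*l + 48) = l - 2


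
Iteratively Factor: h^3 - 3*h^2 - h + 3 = (h - 3)*(h^2 - 1) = (h - 3)*(h + 1)*(h - 1)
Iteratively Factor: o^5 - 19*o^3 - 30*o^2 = (o - 5)*(o^4 + 5*o^3 + 6*o^2) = (o - 5)*(o + 2)*(o^3 + 3*o^2) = (o - 5)*(o + 2)*(o + 3)*(o^2) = o*(o - 5)*(o + 2)*(o + 3)*(o)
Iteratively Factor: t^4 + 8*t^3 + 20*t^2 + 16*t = (t + 4)*(t^3 + 4*t^2 + 4*t) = (t + 2)*(t + 4)*(t^2 + 2*t) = t*(t + 2)*(t + 4)*(t + 2)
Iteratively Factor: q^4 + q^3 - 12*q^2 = (q)*(q^3 + q^2 - 12*q) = q^2*(q^2 + q - 12) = q^2*(q - 3)*(q + 4)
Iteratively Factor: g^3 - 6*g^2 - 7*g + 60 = (g - 4)*(g^2 - 2*g - 15) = (g - 4)*(g + 3)*(g - 5)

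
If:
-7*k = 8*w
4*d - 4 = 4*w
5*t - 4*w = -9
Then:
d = w + 1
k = -8*w/7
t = 4*w/5 - 9/5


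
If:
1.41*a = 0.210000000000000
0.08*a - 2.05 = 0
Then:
No Solution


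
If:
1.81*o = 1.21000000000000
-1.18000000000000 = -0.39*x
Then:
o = 0.67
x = 3.03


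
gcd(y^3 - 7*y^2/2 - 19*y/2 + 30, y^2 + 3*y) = y + 3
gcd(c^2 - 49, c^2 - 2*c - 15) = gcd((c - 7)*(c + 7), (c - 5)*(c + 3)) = 1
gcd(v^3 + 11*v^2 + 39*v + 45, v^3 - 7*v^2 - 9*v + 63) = v + 3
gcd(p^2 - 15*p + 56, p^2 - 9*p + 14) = p - 7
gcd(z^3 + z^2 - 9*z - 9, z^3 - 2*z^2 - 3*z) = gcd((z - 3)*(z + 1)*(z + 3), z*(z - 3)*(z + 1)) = z^2 - 2*z - 3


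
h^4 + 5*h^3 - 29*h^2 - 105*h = h*(h - 5)*(h + 3)*(h + 7)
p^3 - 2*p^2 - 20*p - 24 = (p - 6)*(p + 2)^2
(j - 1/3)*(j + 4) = j^2 + 11*j/3 - 4/3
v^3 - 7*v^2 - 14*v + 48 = (v - 8)*(v - 2)*(v + 3)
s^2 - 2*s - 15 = (s - 5)*(s + 3)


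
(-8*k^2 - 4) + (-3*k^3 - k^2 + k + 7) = -3*k^3 - 9*k^2 + k + 3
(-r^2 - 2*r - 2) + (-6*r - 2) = -r^2 - 8*r - 4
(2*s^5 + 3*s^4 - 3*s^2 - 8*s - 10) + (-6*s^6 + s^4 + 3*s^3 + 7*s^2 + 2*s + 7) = -6*s^6 + 2*s^5 + 4*s^4 + 3*s^3 + 4*s^2 - 6*s - 3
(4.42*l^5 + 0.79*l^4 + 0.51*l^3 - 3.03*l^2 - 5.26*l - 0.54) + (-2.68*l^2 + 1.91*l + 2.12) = 4.42*l^5 + 0.79*l^4 + 0.51*l^3 - 5.71*l^2 - 3.35*l + 1.58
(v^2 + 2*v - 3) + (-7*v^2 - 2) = -6*v^2 + 2*v - 5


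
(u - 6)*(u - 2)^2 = u^3 - 10*u^2 + 28*u - 24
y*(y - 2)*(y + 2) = y^3 - 4*y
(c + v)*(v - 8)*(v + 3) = c*v^2 - 5*c*v - 24*c + v^3 - 5*v^2 - 24*v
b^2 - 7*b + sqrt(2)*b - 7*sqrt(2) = (b - 7)*(b + sqrt(2))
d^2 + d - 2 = (d - 1)*(d + 2)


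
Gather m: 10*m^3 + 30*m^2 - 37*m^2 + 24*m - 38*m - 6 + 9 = 10*m^3 - 7*m^2 - 14*m + 3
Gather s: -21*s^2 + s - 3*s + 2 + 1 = -21*s^2 - 2*s + 3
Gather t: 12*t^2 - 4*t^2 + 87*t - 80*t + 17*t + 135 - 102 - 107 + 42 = 8*t^2 + 24*t - 32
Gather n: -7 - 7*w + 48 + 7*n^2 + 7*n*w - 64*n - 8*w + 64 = 7*n^2 + n*(7*w - 64) - 15*w + 105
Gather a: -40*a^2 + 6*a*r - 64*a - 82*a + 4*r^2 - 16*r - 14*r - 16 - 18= -40*a^2 + a*(6*r - 146) + 4*r^2 - 30*r - 34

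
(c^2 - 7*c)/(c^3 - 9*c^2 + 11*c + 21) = c/(c^2 - 2*c - 3)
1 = 1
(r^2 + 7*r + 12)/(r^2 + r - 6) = (r + 4)/(r - 2)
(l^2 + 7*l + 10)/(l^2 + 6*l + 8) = (l + 5)/(l + 4)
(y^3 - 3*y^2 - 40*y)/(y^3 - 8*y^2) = (y + 5)/y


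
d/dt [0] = 0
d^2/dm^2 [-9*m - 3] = 0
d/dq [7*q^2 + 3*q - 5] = 14*q + 3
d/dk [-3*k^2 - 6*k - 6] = -6*k - 6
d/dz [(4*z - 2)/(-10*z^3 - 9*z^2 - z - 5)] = 2*(40*z^3 - 12*z^2 - 18*z - 11)/(100*z^6 + 180*z^5 + 101*z^4 + 118*z^3 + 91*z^2 + 10*z + 25)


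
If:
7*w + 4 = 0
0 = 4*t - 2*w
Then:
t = -2/7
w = -4/7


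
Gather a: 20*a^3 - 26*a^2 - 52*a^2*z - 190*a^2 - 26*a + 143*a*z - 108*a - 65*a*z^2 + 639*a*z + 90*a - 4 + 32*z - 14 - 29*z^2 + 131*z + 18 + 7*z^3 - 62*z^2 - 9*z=20*a^3 + a^2*(-52*z - 216) + a*(-65*z^2 + 782*z - 44) + 7*z^3 - 91*z^2 + 154*z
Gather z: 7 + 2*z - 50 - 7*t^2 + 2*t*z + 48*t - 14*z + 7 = -7*t^2 + 48*t + z*(2*t - 12) - 36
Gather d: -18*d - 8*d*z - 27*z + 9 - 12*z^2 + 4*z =d*(-8*z - 18) - 12*z^2 - 23*z + 9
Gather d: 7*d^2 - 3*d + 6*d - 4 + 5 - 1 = 7*d^2 + 3*d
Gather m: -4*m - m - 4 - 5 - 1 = -5*m - 10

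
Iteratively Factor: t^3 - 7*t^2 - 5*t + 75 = (t - 5)*(t^2 - 2*t - 15) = (t - 5)*(t + 3)*(t - 5)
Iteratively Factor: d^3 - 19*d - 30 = (d + 2)*(d^2 - 2*d - 15) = (d + 2)*(d + 3)*(d - 5)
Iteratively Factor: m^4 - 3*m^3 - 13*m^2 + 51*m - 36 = (m + 4)*(m^3 - 7*m^2 + 15*m - 9) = (m - 3)*(m + 4)*(m^2 - 4*m + 3) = (m - 3)^2*(m + 4)*(m - 1)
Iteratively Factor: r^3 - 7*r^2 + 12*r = (r)*(r^2 - 7*r + 12) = r*(r - 4)*(r - 3)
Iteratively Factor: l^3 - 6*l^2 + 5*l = (l)*(l^2 - 6*l + 5) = l*(l - 1)*(l - 5)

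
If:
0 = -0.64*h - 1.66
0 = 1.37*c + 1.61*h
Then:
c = 3.05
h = -2.59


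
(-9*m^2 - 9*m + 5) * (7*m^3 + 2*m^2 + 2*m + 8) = -63*m^5 - 81*m^4 - m^3 - 80*m^2 - 62*m + 40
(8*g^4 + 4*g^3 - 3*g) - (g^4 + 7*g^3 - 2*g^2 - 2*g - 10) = 7*g^4 - 3*g^3 + 2*g^2 - g + 10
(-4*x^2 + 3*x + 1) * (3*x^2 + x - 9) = -12*x^4 + 5*x^3 + 42*x^2 - 26*x - 9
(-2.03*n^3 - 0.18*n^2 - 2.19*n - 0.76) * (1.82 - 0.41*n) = 0.8323*n^4 - 3.6208*n^3 + 0.5703*n^2 - 3.6742*n - 1.3832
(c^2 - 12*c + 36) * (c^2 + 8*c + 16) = c^4 - 4*c^3 - 44*c^2 + 96*c + 576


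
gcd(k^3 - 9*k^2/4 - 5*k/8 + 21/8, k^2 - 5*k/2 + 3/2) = k - 3/2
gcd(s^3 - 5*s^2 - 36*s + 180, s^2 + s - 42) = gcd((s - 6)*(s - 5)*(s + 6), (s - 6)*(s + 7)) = s - 6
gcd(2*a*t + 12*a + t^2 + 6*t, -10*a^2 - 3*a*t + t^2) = 2*a + t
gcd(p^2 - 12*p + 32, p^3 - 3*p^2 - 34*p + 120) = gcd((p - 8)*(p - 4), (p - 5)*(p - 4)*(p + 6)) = p - 4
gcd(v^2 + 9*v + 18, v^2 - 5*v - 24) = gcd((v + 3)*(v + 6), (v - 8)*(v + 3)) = v + 3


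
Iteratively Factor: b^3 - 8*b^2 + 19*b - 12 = (b - 4)*(b^2 - 4*b + 3) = (b - 4)*(b - 3)*(b - 1)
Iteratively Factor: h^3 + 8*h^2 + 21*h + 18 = (h + 2)*(h^2 + 6*h + 9) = (h + 2)*(h + 3)*(h + 3)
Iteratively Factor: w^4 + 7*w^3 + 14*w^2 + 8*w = (w + 1)*(w^3 + 6*w^2 + 8*w) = (w + 1)*(w + 2)*(w^2 + 4*w) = w*(w + 1)*(w + 2)*(w + 4)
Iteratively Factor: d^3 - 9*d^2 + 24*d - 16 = (d - 1)*(d^2 - 8*d + 16) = (d - 4)*(d - 1)*(d - 4)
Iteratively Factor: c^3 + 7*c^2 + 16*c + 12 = (c + 3)*(c^2 + 4*c + 4) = (c + 2)*(c + 3)*(c + 2)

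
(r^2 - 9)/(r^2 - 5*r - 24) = (r - 3)/(r - 8)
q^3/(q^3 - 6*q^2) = q/(q - 6)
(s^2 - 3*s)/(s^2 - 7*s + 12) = s/(s - 4)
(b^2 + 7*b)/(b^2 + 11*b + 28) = b/(b + 4)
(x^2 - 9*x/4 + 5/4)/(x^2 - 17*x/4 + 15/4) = (x - 1)/(x - 3)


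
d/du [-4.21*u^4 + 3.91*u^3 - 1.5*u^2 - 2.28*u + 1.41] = -16.84*u^3 + 11.73*u^2 - 3.0*u - 2.28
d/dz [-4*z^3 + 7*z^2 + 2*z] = -12*z^2 + 14*z + 2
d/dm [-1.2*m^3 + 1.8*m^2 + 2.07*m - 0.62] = -3.6*m^2 + 3.6*m + 2.07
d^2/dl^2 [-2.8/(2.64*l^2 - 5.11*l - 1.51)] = (-39.02976*l^2 + 75.54624*l + 2.8*(5.28*l - 5.11)*(10.56*l - 10.22) + 22.32384)/(-2.64*l^2 + 5.11*l + 1.51)^3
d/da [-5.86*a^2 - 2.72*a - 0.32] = -11.72*a - 2.72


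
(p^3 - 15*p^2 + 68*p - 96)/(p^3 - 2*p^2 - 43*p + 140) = (p^2 - 11*p + 24)/(p^2 + 2*p - 35)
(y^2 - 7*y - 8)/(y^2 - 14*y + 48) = (y + 1)/(y - 6)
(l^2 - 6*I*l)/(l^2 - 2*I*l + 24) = l/(l + 4*I)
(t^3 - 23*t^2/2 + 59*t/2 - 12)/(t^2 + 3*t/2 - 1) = (t^2 - 11*t + 24)/(t + 2)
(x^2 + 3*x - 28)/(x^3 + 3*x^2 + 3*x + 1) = (x^2 + 3*x - 28)/(x^3 + 3*x^2 + 3*x + 1)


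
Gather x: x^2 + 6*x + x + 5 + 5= x^2 + 7*x + 10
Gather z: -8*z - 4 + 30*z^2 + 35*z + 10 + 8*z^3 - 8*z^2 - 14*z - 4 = 8*z^3 + 22*z^2 + 13*z + 2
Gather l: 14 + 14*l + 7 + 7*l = 21*l + 21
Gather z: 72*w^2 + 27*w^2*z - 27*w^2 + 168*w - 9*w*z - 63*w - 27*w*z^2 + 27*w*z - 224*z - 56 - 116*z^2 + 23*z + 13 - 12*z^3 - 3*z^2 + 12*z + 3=45*w^2 + 105*w - 12*z^3 + z^2*(-27*w - 119) + z*(27*w^2 + 18*w - 189) - 40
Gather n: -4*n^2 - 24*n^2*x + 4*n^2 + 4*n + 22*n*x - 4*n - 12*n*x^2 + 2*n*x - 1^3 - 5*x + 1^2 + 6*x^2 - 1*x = -24*n^2*x + n*(-12*x^2 + 24*x) + 6*x^2 - 6*x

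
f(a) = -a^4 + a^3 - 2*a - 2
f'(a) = -4*a^3 + 3*a^2 - 2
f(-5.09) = -794.92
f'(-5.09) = 603.21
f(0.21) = -2.41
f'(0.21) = -1.90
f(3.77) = -157.96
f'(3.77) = -173.69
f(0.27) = -2.53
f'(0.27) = -1.86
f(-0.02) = -1.96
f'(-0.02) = -2.00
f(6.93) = -1989.44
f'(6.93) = -1189.18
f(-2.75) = -74.49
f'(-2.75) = 103.88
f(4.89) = -466.64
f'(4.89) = -397.98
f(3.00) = -62.00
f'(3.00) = -83.00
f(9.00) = -5852.00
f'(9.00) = -2675.00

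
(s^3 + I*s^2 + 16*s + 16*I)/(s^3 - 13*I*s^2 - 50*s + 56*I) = (s^2 + 5*I*s - 4)/(s^2 - 9*I*s - 14)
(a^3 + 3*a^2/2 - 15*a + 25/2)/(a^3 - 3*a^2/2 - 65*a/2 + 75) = (a^2 + 4*a - 5)/(a^2 + a - 30)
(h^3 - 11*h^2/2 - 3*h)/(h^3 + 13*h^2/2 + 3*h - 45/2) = h*(2*h^2 - 11*h - 6)/(2*h^3 + 13*h^2 + 6*h - 45)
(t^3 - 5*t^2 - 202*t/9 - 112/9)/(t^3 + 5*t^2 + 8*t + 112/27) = 3*(3*t^2 - 22*t - 16)/(9*t^2 + 24*t + 16)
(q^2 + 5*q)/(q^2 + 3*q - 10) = q/(q - 2)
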